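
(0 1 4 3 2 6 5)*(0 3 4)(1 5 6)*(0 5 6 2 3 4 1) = (0 6 2)(1 5 4)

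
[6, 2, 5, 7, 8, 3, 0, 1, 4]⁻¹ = [6, 7, 1, 5, 8, 2, 0, 3, 4]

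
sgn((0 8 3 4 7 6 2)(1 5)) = -1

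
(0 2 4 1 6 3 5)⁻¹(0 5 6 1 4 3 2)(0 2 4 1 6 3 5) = (0 3 6 1 5 4 2)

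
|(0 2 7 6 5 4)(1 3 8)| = 6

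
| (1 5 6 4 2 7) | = 6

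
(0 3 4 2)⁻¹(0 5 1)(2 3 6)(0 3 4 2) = (0 4 6)(1 3 5)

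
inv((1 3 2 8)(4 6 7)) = (1 8 2 3)(4 7 6)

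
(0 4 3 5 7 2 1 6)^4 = (0 7)(1 3)(2 4)(5 6)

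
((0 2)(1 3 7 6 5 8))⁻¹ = (0 2)(1 8 5 6 7 3)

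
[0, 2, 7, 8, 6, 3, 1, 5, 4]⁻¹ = [0, 6, 1, 5, 8, 7, 4, 2, 3]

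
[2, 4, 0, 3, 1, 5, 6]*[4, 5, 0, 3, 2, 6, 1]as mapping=[0→0, 1→2, 2→4, 3→3, 4→5, 5→6, 6→1]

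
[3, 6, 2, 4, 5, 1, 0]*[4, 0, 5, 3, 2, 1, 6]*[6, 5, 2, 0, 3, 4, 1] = [0, 1, 4, 2, 5, 6, 3]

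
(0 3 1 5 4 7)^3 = (0 5)(1 7)(3 4)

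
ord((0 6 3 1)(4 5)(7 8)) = 4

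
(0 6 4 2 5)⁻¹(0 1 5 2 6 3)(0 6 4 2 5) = (0 5 4 3 6 1)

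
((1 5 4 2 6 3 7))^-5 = (1 4 6 7 5 2 3)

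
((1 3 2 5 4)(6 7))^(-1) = (1 4 5 2 3)(6 7)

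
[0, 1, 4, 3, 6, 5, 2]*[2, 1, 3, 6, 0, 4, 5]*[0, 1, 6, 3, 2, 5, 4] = [6, 1, 0, 4, 5, 2, 3]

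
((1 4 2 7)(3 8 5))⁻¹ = (1 7 2 4)(3 5 8)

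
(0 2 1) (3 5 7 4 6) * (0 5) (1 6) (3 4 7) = (0 2 6 4 1 5 3) 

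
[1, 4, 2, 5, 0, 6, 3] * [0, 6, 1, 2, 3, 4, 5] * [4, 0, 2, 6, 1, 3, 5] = [5, 6, 0, 1, 4, 3, 2] 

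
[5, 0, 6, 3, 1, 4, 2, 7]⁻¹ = [1, 4, 6, 3, 5, 0, 2, 7]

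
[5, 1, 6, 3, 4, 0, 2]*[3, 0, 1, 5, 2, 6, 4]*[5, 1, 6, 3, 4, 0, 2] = [2, 5, 4, 0, 6, 3, 1]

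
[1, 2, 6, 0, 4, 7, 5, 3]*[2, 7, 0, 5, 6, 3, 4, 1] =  [7, 0, 4, 2, 6, 1, 3, 5]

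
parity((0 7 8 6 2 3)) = odd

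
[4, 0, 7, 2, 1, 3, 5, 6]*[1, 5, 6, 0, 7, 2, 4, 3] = [7, 1, 3, 6, 5, 0, 2, 4]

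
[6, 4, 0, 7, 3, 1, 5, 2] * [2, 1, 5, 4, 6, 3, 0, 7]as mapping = [0→0, 1→6, 2→2, 3→7, 4→4, 5→1, 6→3, 7→5]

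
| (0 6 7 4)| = 4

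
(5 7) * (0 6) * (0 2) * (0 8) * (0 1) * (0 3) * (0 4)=(0 6 2 8 1 3 4)(5 7)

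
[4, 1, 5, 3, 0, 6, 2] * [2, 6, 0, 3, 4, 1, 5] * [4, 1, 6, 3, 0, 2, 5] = [0, 5, 1, 3, 6, 2, 4]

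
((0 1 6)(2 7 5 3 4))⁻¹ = (0 6 1)(2 4 3 5 7)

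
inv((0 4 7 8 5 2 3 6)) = (0 6 3 2 5 8 7 4)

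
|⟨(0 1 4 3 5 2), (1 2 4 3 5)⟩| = 120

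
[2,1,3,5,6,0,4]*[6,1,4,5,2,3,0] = [4,1,5,3,0,6,2]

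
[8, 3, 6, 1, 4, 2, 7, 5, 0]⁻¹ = [8, 3, 5, 1, 4, 7, 2, 6, 0]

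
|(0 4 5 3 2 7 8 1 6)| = 9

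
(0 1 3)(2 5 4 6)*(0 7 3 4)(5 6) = (0 1 4 5)(2 6)(3 7)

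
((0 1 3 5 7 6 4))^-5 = (0 3 7 4 1 5 6)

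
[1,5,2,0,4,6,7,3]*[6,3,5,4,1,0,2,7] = [3,0,5,6,1,2,7,4]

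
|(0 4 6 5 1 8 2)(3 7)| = 14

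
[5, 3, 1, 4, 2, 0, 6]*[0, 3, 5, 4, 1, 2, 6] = [2, 4, 3, 1, 5, 0, 6]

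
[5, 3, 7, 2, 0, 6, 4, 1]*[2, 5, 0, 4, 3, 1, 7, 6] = [1, 4, 6, 0, 2, 7, 3, 5]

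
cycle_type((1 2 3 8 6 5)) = 6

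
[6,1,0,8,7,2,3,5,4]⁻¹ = [2,1,5,6,8,7,0,4,3]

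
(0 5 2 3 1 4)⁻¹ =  (0 4 1 3 2 5)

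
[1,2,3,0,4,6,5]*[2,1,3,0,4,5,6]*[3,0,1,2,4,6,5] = [0,2,3,1,4,5,6]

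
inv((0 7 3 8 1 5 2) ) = (0 2 5 1 8 3 7) 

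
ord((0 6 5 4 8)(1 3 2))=15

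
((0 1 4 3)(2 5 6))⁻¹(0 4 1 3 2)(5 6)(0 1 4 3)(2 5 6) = (0 5 1 3 4)(2 6)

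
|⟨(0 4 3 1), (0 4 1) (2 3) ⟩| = 120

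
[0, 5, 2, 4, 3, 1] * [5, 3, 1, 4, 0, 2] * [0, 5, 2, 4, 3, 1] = [1, 2, 5, 0, 3, 4]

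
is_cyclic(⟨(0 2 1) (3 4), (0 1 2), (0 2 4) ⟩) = no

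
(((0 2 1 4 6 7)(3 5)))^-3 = (0 4)(1 7)(2 6)(3 5)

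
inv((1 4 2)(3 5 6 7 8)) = (1 2 4)(3 8 7 6 5)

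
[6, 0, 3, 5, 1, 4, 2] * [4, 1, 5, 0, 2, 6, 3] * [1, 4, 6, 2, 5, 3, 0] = [2, 5, 1, 0, 4, 6, 3]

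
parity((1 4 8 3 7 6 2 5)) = odd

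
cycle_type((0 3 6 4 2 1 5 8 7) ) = 9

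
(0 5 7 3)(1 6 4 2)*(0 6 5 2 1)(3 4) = (0 2)(1 5 7 4)(3 6)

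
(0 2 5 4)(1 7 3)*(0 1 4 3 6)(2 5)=(0 5 3 4 1 7 6)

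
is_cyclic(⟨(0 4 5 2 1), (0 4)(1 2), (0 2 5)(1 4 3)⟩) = no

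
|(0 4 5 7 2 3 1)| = 7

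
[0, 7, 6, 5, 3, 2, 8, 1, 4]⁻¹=[0, 7, 5, 4, 8, 3, 2, 1, 6]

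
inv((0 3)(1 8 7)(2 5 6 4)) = (0 3)(1 7 8)(2 4 6 5)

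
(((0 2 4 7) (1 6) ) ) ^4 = () 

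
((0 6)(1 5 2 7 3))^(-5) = (0 6)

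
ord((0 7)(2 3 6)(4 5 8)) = 6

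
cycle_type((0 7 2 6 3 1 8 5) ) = 8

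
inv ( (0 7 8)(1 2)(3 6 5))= (0 8 7)(1 2)(3 5 6)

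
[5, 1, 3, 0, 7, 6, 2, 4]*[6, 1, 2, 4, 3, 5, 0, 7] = [5, 1, 4, 6, 7, 0, 2, 3]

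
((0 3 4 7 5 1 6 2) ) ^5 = (0 1 4 2 5 3 6 7) 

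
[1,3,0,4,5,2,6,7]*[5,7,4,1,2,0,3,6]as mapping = [0→7,1→1,2→5,3→2,4→0,5→4,6→3,7→6]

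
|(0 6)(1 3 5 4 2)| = 10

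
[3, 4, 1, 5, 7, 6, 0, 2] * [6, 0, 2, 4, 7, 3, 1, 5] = [4, 7, 0, 3, 5, 1, 6, 2]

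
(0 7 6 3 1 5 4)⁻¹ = (0 4 5 1 3 6 7)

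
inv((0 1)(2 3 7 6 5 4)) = (0 1)(2 4 5 6 7 3)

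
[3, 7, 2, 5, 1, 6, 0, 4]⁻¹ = [6, 4, 2, 0, 7, 3, 5, 1]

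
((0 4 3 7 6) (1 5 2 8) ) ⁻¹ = (0 6 7 3 4) (1 8 2 5) 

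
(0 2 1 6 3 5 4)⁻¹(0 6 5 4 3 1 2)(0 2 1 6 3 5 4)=(0 5 6 1 2 3 4)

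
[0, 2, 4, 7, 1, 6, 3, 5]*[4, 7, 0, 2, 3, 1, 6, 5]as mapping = [0→4, 1→0, 2→3, 3→5, 4→7, 5→6, 6→2, 7→1]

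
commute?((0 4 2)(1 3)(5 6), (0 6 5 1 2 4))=no:(0 4 2)(1 3)(5 6)*(0 6 5 1 2 4)=(1 3 2 6), (0 6 5 1 2 4)*(0 4 2)(1 3)(5 6)=(0 5 3 1)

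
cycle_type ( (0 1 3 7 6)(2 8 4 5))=4.5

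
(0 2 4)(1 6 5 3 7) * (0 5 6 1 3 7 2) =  (2 4 5 7 3)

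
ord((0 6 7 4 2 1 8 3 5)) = 9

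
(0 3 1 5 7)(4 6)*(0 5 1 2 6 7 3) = (2 6 4 7 5 3)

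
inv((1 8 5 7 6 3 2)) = (1 2 3 6 7 5 8)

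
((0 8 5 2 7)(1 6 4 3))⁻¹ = (0 7 2 5 8)(1 3 4 6)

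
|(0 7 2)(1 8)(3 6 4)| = 6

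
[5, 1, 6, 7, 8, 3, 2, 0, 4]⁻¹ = [7, 1, 6, 5, 8, 0, 2, 3, 4]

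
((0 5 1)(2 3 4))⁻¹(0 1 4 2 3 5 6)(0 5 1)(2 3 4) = (0 2 3 4 1 6 5)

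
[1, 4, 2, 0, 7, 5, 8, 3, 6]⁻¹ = [3, 0, 2, 7, 1, 5, 8, 4, 6]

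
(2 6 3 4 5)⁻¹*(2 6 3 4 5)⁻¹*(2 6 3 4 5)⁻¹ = (2 3 5 6 4)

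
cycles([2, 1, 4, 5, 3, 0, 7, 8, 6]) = (0 2 4 3 5)(6 7 8)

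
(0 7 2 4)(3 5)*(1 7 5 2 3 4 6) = (0 5 4)(1 7 3 2 6)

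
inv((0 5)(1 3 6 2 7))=(0 5)(1 7 2 6 3)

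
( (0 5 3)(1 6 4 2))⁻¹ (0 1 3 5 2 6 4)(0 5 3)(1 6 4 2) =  (0 3 1 4 2 5 6)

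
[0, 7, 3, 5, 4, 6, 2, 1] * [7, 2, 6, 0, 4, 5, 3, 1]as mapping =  [0→7, 1→1, 2→0, 3→5, 4→4, 5→3, 6→6, 7→2]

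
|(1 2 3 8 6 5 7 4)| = 8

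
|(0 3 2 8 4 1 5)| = 7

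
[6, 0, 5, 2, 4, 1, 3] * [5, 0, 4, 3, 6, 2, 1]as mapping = [0→1, 1→5, 2→2, 3→4, 4→6, 5→0, 6→3]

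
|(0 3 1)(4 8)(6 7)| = 6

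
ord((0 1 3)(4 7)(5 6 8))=6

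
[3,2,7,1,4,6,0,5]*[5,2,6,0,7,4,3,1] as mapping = [0→0,1→6,2→1,3→2,4→7,5→3,6→5,7→4] 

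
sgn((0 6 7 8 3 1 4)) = 1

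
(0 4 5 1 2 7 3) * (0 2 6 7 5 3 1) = (0 4 3 2 5)(1 6 7)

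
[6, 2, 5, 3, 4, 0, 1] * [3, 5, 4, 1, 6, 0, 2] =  [2, 4, 0, 1, 6, 3, 5]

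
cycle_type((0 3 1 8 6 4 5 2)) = 8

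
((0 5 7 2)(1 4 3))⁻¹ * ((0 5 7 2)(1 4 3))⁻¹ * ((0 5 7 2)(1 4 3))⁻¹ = (0 5 7 2)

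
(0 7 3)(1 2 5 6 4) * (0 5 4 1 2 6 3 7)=(1 6)(2 4)(3 5)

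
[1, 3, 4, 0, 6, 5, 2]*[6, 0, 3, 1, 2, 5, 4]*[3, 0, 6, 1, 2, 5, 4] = [3, 0, 6, 4, 2, 5, 1]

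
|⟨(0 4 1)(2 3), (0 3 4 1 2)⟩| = 120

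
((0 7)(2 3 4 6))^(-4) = ()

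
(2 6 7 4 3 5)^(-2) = (2 3 7)(4 6 5)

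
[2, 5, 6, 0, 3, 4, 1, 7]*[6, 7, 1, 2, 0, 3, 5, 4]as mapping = [0→1, 1→3, 2→5, 3→6, 4→2, 5→0, 6→7, 7→4]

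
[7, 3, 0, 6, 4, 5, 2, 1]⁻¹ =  [2, 7, 6, 1, 4, 5, 3, 0]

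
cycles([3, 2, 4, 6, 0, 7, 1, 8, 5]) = (0 3 6 1 2 4) (5 7 8) 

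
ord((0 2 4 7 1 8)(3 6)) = 6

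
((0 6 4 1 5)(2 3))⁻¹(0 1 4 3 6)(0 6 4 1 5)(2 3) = (1 2 4 6 5)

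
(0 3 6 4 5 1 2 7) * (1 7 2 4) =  (0 3 6 1 4 5 7)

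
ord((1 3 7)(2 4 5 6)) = 12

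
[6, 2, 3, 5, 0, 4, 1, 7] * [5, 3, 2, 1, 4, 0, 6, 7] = [6, 2, 1, 0, 5, 4, 3, 7]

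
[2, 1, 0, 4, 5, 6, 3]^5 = [2, 1, 0, 4, 5, 6, 3]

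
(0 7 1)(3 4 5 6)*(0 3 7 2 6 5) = (0 2 6 7 1 3 4)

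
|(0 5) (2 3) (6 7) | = 2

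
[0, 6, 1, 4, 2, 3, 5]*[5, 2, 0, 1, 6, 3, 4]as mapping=[0→5, 1→4, 2→2, 3→6, 4→0, 5→1, 6→3]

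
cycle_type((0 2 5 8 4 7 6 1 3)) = 9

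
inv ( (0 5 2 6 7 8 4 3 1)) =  (0 1 3 4 8 7 6 2 5)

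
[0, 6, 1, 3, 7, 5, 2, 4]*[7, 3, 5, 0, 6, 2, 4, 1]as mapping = [0→7, 1→4, 2→3, 3→0, 4→1, 5→2, 6→5, 7→6]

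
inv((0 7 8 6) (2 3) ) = (0 6 8 7) (2 3) 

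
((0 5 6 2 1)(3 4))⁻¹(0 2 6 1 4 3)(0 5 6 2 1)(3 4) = (0 3 4 5 1 2)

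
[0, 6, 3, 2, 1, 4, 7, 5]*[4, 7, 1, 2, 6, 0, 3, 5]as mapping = [0→4, 1→3, 2→2, 3→1, 4→7, 5→6, 6→5, 7→0]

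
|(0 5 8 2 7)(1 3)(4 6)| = 10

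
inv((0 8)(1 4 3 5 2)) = (0 8)(1 2 5 3 4)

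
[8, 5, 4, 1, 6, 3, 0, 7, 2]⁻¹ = [6, 3, 8, 5, 2, 1, 4, 7, 0]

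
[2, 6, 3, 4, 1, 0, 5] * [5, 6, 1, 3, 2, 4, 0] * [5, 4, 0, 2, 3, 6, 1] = [4, 5, 2, 0, 1, 6, 3]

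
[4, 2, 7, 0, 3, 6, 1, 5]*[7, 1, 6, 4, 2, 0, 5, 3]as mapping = [0→2, 1→6, 2→3, 3→7, 4→4, 5→5, 6→1, 7→0]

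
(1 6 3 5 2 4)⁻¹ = (1 4 2 5 3 6)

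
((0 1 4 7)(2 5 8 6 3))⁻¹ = (0 7 4 1)(2 3 6 8 5)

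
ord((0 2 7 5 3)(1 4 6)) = 15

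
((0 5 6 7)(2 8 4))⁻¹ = (0 7 6 5)(2 4 8)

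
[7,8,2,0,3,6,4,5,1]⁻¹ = [3,8,2,4,6,7,5,0,1]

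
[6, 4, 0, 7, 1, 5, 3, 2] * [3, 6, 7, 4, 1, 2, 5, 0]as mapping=[0→5, 1→1, 2→3, 3→0, 4→6, 5→2, 6→4, 7→7]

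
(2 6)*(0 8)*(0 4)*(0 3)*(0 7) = (0 8 4 3 7)(2 6)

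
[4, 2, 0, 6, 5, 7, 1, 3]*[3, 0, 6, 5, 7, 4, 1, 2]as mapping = [0→7, 1→6, 2→3, 3→1, 4→4, 5→2, 6→0, 7→5]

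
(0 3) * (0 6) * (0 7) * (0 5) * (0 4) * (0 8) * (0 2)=(0 3 6 7 5 4 8 2)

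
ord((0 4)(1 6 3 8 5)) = 10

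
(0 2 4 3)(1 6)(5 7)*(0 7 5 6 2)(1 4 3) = (1 2 3 7 6 4)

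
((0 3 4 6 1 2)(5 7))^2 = (0 4 1)(2 3 6)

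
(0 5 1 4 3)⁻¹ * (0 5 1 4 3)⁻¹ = (0 4 5 3 1)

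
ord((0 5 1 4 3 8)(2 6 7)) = 6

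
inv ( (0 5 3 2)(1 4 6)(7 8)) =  (0 2 3 5)(1 6 4)(7 8)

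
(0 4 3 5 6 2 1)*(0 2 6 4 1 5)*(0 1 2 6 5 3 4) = (0 2 3 1 6 5)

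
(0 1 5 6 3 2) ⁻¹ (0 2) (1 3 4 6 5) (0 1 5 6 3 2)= (0 1) (2 4 3 6 5) 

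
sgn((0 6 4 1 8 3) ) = -1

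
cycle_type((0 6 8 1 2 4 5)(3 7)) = 2.7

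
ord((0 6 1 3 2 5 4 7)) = 8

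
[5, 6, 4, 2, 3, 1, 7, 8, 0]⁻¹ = [8, 5, 3, 4, 2, 0, 1, 6, 7]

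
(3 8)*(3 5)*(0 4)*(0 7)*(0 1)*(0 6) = (0 4 7 1 6)(3 8 5)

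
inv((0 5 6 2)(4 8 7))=(0 2 6 5)(4 7 8)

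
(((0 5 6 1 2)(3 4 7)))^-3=(0 6 2 5 1)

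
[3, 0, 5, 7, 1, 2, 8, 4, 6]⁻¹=[1, 4, 5, 0, 7, 2, 8, 3, 6]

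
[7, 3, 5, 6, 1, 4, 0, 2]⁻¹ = [6, 4, 7, 1, 5, 2, 3, 0]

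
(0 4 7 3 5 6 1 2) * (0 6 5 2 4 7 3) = (0 7)(1 4 3 2 6)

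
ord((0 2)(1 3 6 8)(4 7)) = 4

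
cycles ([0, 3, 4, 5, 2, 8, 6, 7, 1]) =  (1 3 5 8)(2 4)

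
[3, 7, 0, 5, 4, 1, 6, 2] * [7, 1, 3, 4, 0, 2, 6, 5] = [4, 5, 7, 2, 0, 1, 6, 3]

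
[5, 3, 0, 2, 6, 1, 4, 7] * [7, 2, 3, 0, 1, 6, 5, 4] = [6, 0, 7, 3, 5, 2, 1, 4]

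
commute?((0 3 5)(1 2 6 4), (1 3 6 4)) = no:(0 3 5)(1 2 6 4) * (1 3 6 4) = (0 6 1 2 4 3 5), (1 3 6 4) * (0 3 5)(1 2 6 4) = (0 3 4 2 6 1 5)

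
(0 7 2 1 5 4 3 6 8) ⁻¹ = (0 8 6 3 4 5 1 2 7) 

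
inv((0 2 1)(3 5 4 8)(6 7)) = (0 1 2)(3 8 4 5)(6 7)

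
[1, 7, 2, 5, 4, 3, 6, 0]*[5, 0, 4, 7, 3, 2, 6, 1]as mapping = [0→0, 1→1, 2→4, 3→2, 4→3, 5→7, 6→6, 7→5]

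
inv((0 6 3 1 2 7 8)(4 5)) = (0 8 7 2 1 3 6)(4 5)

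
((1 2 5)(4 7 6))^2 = (1 5 2)(4 6 7)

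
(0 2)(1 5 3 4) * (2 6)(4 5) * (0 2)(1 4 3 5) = (0 6)(1 3)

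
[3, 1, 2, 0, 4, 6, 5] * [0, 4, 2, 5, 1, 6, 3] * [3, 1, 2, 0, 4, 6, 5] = [6, 4, 2, 3, 1, 0, 5]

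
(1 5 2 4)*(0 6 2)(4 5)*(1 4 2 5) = (0 6 5)(1 2)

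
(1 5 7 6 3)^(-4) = (1 5 7 6 3)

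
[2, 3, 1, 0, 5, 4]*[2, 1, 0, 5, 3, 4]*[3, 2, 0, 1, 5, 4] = [3, 4, 2, 0, 5, 1]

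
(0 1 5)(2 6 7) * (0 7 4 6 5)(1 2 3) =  (0 2 5 7 3 1)(4 6)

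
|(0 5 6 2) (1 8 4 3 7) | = 20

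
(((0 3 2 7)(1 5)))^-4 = ()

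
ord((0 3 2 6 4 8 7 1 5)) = 9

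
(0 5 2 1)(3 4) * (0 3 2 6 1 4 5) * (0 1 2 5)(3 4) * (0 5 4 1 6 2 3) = (0 6 3 5 2)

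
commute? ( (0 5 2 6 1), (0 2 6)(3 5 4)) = no: (0 5 2 6 1) * (0 2 6)(3 5 4) = (0 4 3 5 6 1 2), (0 2 6)(3 5 4) * (0 5 2 6 1) = (0 6 5 4 3 2 1)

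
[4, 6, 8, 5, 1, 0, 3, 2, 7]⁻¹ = [5, 4, 7, 6, 0, 3, 1, 8, 2]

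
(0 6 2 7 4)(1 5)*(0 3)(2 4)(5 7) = (0 6 4 3)(1 7 2 5)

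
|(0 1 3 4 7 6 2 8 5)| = 9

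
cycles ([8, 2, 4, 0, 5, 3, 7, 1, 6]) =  (0 8 6 7 1 2 4 5 3)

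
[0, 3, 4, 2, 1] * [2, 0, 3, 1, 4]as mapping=[0→2, 1→1, 2→4, 3→3, 4→0]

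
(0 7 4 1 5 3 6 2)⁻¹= (0 2 6 3 5 1 4 7)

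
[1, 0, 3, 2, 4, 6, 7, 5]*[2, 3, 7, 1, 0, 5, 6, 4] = [3, 2, 1, 7, 0, 6, 4, 5]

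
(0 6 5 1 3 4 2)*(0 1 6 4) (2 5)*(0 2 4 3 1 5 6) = (0 3 2 5) (4 6) 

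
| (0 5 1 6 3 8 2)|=7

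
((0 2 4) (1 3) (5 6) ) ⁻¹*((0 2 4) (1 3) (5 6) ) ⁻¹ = (0 2 4) 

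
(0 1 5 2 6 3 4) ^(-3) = (0 6 1 3 5 4 2) 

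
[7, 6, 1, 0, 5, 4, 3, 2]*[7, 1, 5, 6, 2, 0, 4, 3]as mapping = [0→3, 1→4, 2→1, 3→7, 4→0, 5→2, 6→6, 7→5]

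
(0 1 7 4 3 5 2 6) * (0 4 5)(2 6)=(0 1 7 5 6 4 3)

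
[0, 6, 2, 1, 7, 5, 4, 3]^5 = [0, 1, 2, 3, 4, 5, 6, 7]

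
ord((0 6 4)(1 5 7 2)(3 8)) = 12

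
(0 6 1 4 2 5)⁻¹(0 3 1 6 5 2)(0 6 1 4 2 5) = (0 5 6 3 4 1)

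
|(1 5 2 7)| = 4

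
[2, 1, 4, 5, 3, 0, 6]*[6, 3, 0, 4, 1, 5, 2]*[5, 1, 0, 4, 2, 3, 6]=[5, 4, 1, 3, 2, 6, 0]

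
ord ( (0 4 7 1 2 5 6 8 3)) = 9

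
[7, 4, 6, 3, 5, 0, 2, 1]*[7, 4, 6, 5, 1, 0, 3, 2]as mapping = [0→2, 1→1, 2→3, 3→5, 4→0, 5→7, 6→6, 7→4]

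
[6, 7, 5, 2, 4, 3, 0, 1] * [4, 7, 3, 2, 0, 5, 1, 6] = [1, 6, 5, 3, 0, 2, 4, 7]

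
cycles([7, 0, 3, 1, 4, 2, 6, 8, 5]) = (0 7 8 5 2 3 1)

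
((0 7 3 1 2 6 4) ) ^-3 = (0 2 7 6 3 4 1) 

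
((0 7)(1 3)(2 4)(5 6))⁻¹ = (0 7)(1 3)(2 4)(5 6)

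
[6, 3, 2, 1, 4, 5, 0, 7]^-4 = [0, 1, 2, 3, 4, 5, 6, 7]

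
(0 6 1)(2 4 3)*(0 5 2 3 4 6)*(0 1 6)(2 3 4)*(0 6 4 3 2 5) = (0 1)(2 6 4 5)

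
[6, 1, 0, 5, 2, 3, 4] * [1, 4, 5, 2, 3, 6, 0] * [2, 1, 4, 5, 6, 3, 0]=[2, 6, 1, 0, 3, 4, 5]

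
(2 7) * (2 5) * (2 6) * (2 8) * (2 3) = (2 7 5 6 8 3)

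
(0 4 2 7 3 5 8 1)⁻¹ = (0 1 8 5 3 7 2 4)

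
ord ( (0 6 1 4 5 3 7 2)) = 8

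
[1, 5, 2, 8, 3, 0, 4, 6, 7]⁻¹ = [5, 0, 2, 4, 6, 1, 7, 8, 3]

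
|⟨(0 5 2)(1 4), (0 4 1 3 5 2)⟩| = 720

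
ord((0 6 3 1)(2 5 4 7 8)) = 20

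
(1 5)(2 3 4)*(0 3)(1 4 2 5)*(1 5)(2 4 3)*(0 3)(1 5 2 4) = (0 4 5)(1 2 3)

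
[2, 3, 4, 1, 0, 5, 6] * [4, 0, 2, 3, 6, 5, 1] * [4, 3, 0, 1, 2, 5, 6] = [0, 1, 6, 4, 2, 5, 3]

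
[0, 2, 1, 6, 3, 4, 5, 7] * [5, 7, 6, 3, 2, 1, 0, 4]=[5, 6, 7, 0, 3, 2, 1, 4]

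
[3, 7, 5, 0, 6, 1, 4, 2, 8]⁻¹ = [3, 5, 7, 0, 6, 2, 4, 1, 8]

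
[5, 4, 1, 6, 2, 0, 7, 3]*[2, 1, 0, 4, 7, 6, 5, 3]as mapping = [0→6, 1→7, 2→1, 3→5, 4→0, 5→2, 6→3, 7→4]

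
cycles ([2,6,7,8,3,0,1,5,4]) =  (0 2 7 5)(1 6)(3 8 4)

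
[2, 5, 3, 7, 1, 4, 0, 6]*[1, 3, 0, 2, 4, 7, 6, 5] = [0, 7, 2, 5, 3, 4, 1, 6]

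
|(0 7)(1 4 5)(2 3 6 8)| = 12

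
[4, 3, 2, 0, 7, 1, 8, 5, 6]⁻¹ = [3, 5, 2, 1, 0, 7, 8, 4, 6]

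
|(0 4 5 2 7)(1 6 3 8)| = 20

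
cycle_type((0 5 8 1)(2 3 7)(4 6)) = 2.3.4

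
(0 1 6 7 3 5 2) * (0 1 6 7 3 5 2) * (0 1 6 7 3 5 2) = (0 7 2 6 5 1 3)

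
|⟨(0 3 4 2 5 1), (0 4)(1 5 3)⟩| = 720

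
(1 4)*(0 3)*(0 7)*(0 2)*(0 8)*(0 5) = (0 3 7 2 8 5)(1 4)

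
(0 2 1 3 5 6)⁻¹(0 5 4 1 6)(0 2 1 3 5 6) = (0 2 6 4 3)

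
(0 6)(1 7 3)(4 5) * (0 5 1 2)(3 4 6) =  (0 3 2)(1 7 4)(5 6)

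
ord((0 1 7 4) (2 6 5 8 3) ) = 20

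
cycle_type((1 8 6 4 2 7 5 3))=8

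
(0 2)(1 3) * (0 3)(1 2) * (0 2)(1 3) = (0 3)(1 2)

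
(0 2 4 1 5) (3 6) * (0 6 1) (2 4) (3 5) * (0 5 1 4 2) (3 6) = (0 2) (1 6) (3 4 5) 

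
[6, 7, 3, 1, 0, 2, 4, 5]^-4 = [4, 7, 3, 1, 6, 2, 0, 5]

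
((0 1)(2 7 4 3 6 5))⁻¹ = (0 1)(2 5 6 3 4 7)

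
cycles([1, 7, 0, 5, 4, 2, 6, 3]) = (0 1 7 3 5 2)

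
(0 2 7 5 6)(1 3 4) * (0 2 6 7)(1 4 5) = (0 6 2)(1 3 5 7)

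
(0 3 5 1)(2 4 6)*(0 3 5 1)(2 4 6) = (0 5)(1 3)(2 6 4)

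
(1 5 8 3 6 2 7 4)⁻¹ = (1 4 7 2 6 3 8 5)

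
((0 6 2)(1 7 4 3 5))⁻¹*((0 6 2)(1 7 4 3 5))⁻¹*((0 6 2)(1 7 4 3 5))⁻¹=(1 4 5 7 3)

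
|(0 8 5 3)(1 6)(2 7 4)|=12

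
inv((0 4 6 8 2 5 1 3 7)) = (0 7 3 1 5 2 8 6 4)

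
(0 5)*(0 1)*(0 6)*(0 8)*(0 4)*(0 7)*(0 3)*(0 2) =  (0 5 1 6 8 4 7 3 2) 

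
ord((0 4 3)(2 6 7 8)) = 12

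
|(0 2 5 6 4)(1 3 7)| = 15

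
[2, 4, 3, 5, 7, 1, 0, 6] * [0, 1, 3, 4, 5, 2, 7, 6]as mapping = [0→3, 1→5, 2→4, 3→2, 4→6, 5→1, 6→0, 7→7]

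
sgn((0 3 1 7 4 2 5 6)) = -1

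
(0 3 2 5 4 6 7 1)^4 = (0 4)(1 5)(2 7)(3 6)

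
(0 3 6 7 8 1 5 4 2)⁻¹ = (0 2 4 5 1 8 7 6 3)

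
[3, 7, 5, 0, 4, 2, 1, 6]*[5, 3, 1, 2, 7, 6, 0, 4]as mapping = [0→2, 1→4, 2→6, 3→5, 4→7, 5→1, 6→3, 7→0]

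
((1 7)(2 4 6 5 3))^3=(1 7)(2 5 4 3 6)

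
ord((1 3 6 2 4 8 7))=7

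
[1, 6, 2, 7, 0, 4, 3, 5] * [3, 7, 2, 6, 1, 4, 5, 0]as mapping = [0→7, 1→5, 2→2, 3→0, 4→3, 5→1, 6→6, 7→4]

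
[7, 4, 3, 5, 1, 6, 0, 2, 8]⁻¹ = [6, 4, 7, 2, 1, 3, 5, 0, 8]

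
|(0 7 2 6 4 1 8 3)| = 8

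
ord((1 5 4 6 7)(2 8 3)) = 15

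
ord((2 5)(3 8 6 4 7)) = 10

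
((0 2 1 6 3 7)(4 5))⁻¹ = (0 7 3 6 1 2)(4 5)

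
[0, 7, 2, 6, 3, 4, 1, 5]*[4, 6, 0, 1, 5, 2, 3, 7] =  [4, 7, 0, 3, 1, 5, 6, 2]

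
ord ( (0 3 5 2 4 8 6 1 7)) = 9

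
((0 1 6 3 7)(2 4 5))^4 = (0 7 3 6 1)(2 4 5)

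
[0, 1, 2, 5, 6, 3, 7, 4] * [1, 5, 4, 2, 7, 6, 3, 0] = [1, 5, 4, 6, 3, 2, 0, 7]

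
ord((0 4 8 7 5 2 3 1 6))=9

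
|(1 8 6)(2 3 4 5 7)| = 15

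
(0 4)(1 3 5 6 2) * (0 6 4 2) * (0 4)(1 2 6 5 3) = (0 6 4 5)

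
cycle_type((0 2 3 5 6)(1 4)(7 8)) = 2^2.5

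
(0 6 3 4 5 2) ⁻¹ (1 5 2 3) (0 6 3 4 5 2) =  (0 4 1 2) 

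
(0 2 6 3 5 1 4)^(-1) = (0 4 1 5 3 6 2)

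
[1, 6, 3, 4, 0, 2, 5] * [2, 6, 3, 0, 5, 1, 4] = [6, 4, 0, 5, 2, 3, 1]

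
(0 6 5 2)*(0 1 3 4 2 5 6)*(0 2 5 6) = (0 2 1 3 4 5 6)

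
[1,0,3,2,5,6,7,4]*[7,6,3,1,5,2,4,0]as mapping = [0→6,1→7,2→1,3→3,4→2,5→4,6→0,7→5]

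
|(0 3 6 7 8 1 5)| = 7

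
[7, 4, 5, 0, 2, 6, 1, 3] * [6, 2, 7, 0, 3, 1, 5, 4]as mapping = [0→4, 1→3, 2→1, 3→6, 4→7, 5→5, 6→2, 7→0]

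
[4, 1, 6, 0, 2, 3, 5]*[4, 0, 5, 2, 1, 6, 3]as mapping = [0→1, 1→0, 2→3, 3→4, 4→5, 5→2, 6→6]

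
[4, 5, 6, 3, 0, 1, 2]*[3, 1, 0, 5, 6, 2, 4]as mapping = [0→6, 1→2, 2→4, 3→5, 4→3, 5→1, 6→0]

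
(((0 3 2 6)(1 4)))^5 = (0 3 2 6)(1 4)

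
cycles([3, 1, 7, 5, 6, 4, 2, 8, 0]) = (0 3 5 4 6 2 7 8)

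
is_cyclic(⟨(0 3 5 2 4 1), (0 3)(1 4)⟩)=no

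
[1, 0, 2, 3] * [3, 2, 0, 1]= [2, 3, 0, 1]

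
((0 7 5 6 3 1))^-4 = (0 5 3)(1 7 6)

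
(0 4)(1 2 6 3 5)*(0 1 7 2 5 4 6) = (0 6 3 4 1 5 7 2)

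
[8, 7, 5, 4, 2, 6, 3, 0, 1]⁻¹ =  [7, 8, 4, 6, 3, 2, 5, 1, 0]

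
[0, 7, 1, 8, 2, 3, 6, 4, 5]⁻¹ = [0, 2, 4, 5, 7, 8, 6, 1, 3]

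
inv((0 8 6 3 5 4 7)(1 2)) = (0 7 4 5 3 6 8)(1 2)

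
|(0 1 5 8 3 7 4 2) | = 8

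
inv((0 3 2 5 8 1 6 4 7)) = (0 7 4 6 1 8 5 2 3)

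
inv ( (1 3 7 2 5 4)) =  (1 4 5 2 7 3)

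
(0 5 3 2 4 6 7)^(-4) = (0 2 7 3 6 5 4)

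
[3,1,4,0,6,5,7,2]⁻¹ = [3,1,7,0,2,5,4,6]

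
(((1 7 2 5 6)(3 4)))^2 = (1 2 6 7 5)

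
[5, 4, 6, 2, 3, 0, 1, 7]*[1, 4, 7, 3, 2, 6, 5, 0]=[6, 2, 5, 7, 3, 1, 4, 0]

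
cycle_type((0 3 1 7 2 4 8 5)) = 8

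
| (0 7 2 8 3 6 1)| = 7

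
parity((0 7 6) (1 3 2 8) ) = odd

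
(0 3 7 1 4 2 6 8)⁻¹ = (0 8 6 2 4 1 7 3)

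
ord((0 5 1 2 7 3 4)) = 7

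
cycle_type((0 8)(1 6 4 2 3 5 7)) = 2.7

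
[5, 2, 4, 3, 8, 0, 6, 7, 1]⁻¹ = [5, 8, 1, 3, 2, 0, 6, 7, 4]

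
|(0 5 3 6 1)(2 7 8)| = 15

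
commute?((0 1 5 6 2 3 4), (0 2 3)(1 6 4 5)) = no:(0 1 5 6 2 3 4)*(0 2 3)(1 6 4 5) = (0 6 3 5 4 2), (0 2 3)(1 6 4 5)*(0 1 5 6 2 3 4) = (0 3 1 2 4 6)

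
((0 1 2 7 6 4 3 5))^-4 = (0 6)(1 4)(2 3)(5 7)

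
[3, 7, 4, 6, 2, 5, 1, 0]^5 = [0, 1, 4, 3, 2, 5, 6, 7]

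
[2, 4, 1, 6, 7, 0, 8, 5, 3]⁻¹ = [5, 2, 0, 8, 1, 7, 3, 4, 6]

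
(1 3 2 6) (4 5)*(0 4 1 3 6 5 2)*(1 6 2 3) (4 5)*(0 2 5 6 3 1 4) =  (0 6 4 1 5 3 2) 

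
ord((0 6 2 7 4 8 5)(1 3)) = 14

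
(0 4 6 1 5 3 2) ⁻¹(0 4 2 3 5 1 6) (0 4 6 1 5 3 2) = (0 2 3 5 1 4 6) 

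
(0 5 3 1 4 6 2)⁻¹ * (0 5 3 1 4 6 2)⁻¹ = (0 6 1 5 2 4 3)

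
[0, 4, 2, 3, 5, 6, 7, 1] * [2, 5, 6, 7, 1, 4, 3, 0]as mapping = [0→2, 1→1, 2→6, 3→7, 4→4, 5→3, 6→0, 7→5]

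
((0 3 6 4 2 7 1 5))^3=(0 4 1 3 2 5 6 7)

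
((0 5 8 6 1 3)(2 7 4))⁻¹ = (0 3 1 6 8 5)(2 4 7)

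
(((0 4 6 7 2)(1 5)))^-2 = (0 7 4 2 6)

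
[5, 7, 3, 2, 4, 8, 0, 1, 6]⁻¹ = [6, 7, 3, 2, 4, 0, 8, 1, 5]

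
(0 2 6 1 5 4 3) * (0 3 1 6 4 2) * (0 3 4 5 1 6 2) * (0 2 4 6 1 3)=(1 3 6 4)(2 5)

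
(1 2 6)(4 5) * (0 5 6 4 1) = (0 5 1 2 4 6)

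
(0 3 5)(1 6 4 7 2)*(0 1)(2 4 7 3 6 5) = (0 6 7 4 3 2)(1 5)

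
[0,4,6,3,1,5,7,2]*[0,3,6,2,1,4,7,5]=[0,1,7,2,3,4,5,6]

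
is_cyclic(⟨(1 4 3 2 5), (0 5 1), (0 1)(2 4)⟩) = no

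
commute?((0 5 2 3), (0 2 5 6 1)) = no:(0 5 2 3)*(0 2 5 6 1) = (0 6 1)(2 3), (0 2 5 6 1)*(0 5 2 3) = (0 3)(1 5 6)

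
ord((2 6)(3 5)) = 2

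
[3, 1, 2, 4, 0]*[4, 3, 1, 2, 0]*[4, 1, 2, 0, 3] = [2, 0, 1, 4, 3]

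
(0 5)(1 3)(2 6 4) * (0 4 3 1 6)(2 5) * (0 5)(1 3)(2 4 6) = (0 4)(1 3 2 5 6)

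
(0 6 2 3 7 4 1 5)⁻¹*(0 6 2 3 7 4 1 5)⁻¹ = (0 1 7 2)(3 6 5 4)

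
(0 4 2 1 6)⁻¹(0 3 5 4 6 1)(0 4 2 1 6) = (0 6 4 3 5 2)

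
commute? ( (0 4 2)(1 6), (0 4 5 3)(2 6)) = no: (0 4 2)(1 6) * (0 4 5 3)(2 6) = (0 5 3)(1 2 4 6), (0 4 5 3)(2 6) * (0 4 2)(1 6) = (0 2 1 6)(3 4 5)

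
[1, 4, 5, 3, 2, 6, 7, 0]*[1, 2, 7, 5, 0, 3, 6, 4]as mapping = [0→2, 1→0, 2→3, 3→5, 4→7, 5→6, 6→4, 7→1]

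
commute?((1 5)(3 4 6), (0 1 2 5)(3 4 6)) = no:(1 5)(3 4 6) * (0 1 2 5)(3 4 6) = (0 1)(2 5)(3 6 4), (0 1 2 5)(3 4 6) * (1 5)(3 4 6) = (0 5)(1 2)(3 6 4)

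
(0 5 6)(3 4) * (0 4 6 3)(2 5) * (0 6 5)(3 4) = (0 2)(3 5 4 6)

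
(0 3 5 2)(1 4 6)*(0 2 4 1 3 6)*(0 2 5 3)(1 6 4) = (0 4 2 5 1 6)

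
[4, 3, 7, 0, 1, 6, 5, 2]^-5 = [3, 4, 7, 1, 0, 6, 5, 2]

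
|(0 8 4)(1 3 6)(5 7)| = 6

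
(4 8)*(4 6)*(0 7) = (0 7)(4 8 6)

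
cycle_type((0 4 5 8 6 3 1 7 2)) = 9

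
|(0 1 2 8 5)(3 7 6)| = 15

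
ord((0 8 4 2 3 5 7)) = 7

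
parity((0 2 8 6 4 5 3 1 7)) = even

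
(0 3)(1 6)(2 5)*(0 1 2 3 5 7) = (0 5 3 1 6 2 7)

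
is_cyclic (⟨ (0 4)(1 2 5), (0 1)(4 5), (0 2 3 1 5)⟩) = no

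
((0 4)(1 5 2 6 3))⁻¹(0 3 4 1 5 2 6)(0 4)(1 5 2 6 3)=(0 5 2 6 3 4 1)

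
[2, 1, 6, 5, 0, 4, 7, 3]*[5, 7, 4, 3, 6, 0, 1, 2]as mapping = [0→4, 1→7, 2→1, 3→0, 4→5, 5→6, 6→2, 7→3]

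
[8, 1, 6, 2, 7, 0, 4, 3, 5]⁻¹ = [5, 1, 3, 7, 6, 8, 2, 4, 0]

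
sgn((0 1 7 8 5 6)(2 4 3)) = -1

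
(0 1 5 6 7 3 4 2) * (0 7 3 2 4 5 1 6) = (0 6 3 5)(2 7)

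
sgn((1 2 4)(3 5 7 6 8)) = 1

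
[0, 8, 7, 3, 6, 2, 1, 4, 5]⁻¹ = [0, 6, 5, 3, 7, 8, 4, 2, 1]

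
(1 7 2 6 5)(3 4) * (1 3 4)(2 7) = (1 2 6 5 3)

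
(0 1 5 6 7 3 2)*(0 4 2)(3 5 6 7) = (0 1 6 3)(2 4)(5 7)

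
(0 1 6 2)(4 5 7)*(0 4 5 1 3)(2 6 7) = (0 3)(1 7 5 2 4)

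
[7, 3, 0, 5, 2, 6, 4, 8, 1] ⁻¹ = [2, 8, 4, 1, 6, 3, 5, 0, 7] 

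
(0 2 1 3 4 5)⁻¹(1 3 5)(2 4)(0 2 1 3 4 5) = (0 3 4)(1 5)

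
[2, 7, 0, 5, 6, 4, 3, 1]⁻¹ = [2, 7, 0, 6, 5, 3, 4, 1]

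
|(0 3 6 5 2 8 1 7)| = 8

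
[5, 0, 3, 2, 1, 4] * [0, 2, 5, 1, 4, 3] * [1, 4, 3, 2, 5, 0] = [2, 1, 4, 0, 3, 5]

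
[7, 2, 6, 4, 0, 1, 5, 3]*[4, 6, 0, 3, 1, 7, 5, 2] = [2, 0, 5, 1, 4, 6, 7, 3] 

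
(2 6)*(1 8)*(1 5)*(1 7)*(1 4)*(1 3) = (1 8 5 7 4 3)(2 6)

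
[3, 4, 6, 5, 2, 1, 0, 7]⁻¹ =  [6, 5, 4, 0, 1, 3, 2, 7]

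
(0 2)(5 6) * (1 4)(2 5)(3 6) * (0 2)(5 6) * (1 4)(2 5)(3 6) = (0 3 2 5 6)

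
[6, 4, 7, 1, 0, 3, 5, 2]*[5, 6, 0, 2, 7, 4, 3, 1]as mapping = [0→3, 1→7, 2→1, 3→6, 4→5, 5→2, 6→4, 7→0]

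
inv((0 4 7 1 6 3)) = (0 3 6 1 7 4)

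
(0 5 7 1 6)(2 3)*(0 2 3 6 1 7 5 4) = (0 4)(2 6)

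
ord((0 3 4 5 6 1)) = 6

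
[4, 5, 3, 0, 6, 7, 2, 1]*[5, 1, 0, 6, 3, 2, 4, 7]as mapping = [0→3, 1→2, 2→6, 3→5, 4→4, 5→7, 6→0, 7→1]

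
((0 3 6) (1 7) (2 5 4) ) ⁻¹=(0 6 3) (1 7) (2 4 5) 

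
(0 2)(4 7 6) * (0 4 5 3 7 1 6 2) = (1 6 5 3 7 2 4)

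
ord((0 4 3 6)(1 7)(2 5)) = 4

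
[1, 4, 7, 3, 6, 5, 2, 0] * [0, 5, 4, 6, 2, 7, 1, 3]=[5, 2, 3, 6, 1, 7, 4, 0]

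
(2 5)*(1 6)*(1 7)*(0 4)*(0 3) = (0 4 3)(1 6 7)(2 5)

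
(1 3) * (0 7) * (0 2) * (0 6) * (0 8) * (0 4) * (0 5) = (0 7 2 6 8 4 5)(1 3)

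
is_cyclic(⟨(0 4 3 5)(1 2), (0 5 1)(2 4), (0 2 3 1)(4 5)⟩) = no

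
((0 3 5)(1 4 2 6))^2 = (0 5 3)(1 2)(4 6)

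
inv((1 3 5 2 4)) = (1 4 2 5 3)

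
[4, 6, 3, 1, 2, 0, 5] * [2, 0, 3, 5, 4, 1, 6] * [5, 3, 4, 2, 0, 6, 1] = [0, 1, 6, 5, 2, 4, 3]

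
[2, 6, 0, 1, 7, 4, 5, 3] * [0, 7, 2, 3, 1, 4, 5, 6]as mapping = [0→2, 1→5, 2→0, 3→7, 4→6, 5→1, 6→4, 7→3]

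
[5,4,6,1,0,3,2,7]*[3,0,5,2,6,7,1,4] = [7,6,1,0,3,2,5,4]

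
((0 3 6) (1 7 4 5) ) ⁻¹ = (0 6 3) (1 5 4 7) 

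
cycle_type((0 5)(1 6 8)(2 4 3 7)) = 2.3.4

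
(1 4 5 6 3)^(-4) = (1 4 5 6 3)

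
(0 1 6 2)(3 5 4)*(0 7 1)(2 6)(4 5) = (1 2 7)(3 4)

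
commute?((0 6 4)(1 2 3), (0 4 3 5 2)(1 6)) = no:(0 6 4)(1 2 3)*(0 4 3 5 2)(1 6) = (0 1)(2 5)(3 6), (0 4 3 5 2)(1 6)*(0 6 4)(1 2 3) = (1 4)(2 6)(3 5)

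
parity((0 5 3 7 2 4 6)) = even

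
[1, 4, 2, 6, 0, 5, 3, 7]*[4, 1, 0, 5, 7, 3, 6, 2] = [1, 7, 0, 6, 4, 3, 5, 2]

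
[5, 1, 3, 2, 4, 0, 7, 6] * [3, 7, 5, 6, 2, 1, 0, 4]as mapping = [0→1, 1→7, 2→6, 3→5, 4→2, 5→3, 6→4, 7→0]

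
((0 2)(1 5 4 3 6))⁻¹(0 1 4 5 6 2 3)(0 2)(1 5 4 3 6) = (0 6 2 5 3 4 1)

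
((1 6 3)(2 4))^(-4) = (1 3 6)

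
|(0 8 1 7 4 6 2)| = 7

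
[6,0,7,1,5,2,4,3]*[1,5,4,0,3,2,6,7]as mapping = [0→6,1→1,2→7,3→5,4→2,5→4,6→3,7→0]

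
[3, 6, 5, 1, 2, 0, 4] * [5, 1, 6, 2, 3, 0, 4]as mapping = [0→2, 1→4, 2→0, 3→1, 4→6, 5→5, 6→3]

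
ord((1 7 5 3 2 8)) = 6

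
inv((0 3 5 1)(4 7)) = (0 1 5 3)(4 7)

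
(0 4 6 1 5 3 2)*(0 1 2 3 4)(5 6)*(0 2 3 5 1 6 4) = (0 2 6 3 5)(1 4)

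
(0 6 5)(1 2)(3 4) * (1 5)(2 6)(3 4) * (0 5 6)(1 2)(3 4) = (0 1)(2 6)(3 4)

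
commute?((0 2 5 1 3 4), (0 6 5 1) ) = no:(0 2 5 1 3 4)*(0 6 5 1) = (0 2 1 3 4 6 5), (0 6 5 1)*(0 2 5 1 3 4) = (0 6 1 2 5 3 4) 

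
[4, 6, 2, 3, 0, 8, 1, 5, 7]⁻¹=[4, 6, 2, 3, 0, 7, 1, 8, 5]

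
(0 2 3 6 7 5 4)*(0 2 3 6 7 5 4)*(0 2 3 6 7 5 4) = (0 6 4 3 5 2 7)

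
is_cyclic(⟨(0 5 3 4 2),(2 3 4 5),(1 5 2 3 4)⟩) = no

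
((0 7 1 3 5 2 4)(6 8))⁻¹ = (0 4 2 5 3 1 7)(6 8)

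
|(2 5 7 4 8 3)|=6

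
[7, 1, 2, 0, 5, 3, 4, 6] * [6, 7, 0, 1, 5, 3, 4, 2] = [2, 7, 0, 6, 3, 1, 5, 4]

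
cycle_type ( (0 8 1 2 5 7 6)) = 7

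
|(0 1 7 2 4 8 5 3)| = 8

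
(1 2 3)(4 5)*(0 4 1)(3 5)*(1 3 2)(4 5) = (0 5 3)(2 4)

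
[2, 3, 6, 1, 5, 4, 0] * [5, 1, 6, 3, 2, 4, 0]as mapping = [0→6, 1→3, 2→0, 3→1, 4→4, 5→2, 6→5]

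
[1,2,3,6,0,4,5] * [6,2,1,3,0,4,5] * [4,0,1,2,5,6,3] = [1,0,2,6,3,4,5]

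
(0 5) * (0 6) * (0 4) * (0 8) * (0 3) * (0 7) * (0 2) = (0 5 6 4 8 3 7 2)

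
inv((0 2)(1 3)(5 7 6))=(0 2)(1 3)(5 6 7)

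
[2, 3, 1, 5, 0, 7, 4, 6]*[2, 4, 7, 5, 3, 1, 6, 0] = [7, 5, 4, 1, 2, 0, 3, 6]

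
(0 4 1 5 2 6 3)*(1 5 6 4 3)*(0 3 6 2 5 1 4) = (0 6 4 1 2)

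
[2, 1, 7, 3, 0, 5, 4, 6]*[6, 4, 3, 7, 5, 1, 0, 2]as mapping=[0→3, 1→4, 2→2, 3→7, 4→6, 5→1, 6→5, 7→0]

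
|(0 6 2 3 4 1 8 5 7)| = 9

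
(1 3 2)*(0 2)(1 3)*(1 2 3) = (0 3)(1 2)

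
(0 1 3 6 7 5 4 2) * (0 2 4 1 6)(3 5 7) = (0 6 3)(1 5)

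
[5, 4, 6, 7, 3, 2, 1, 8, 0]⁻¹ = [8, 6, 5, 4, 1, 0, 2, 3, 7]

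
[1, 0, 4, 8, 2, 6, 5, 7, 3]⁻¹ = [1, 0, 4, 8, 2, 6, 5, 7, 3]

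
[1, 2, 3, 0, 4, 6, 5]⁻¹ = [3, 0, 1, 2, 4, 6, 5]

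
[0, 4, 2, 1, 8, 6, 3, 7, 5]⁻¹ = [0, 3, 2, 6, 1, 8, 5, 7, 4]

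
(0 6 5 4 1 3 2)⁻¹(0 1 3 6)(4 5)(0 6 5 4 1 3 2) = (1 4)(2 5 6 3)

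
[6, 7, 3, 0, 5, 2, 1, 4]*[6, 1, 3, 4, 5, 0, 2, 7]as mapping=[0→2, 1→7, 2→4, 3→6, 4→0, 5→3, 6→1, 7→5]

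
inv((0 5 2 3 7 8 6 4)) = (0 4 6 8 7 3 2 5)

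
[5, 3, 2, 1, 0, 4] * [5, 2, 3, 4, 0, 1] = [1, 4, 3, 2, 5, 0]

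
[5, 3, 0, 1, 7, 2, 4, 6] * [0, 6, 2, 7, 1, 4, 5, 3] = [4, 7, 0, 6, 3, 2, 1, 5]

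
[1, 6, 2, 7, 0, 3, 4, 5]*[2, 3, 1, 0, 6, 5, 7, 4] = [3, 7, 1, 4, 2, 0, 6, 5]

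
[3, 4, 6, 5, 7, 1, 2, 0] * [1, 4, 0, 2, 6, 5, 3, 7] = [2, 6, 3, 5, 7, 4, 0, 1]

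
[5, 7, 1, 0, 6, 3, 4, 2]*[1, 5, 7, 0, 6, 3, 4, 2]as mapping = [0→3, 1→2, 2→5, 3→1, 4→4, 5→0, 6→6, 7→7]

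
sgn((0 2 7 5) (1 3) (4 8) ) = -1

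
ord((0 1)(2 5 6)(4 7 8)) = 6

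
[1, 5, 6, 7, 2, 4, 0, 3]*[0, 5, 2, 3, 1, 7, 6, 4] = [5, 7, 6, 4, 2, 1, 0, 3]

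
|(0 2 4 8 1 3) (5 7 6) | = 6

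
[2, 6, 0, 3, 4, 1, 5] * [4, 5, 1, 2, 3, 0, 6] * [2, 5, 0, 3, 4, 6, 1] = [5, 1, 4, 0, 3, 6, 2]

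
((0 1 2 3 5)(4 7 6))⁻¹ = (0 5 3 2 1)(4 6 7)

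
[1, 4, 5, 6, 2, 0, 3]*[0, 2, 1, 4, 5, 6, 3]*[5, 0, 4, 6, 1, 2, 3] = [4, 2, 3, 6, 0, 5, 1]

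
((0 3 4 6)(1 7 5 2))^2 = (0 4)(1 5)(2 7)(3 6)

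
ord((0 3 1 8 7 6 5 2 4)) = 9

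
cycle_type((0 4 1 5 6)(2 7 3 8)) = 4.5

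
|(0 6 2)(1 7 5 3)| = 12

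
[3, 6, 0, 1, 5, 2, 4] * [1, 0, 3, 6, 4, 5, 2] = [6, 2, 1, 0, 5, 3, 4]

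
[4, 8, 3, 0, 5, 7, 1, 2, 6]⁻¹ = [3, 6, 7, 2, 0, 4, 8, 5, 1]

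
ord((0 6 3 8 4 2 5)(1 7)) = 14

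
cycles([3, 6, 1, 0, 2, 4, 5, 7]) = (0 3)(1 6 5 4 2)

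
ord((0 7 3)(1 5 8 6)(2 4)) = 12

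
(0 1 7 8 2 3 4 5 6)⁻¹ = (0 6 5 4 3 2 8 7 1)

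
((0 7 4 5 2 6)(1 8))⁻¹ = (0 6 2 5 4 7)(1 8)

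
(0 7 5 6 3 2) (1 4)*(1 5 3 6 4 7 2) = (0 2) (1 7 3) (4 5) 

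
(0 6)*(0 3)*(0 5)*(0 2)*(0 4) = (0 6 3 5 2 4)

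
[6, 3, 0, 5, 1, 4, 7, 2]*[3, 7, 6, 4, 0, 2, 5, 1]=[5, 4, 3, 2, 7, 0, 1, 6]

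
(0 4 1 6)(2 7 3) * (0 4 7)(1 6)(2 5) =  (0 7 3 5 2)(4 6)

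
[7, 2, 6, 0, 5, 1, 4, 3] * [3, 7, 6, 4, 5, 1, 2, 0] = [0, 6, 2, 3, 1, 7, 5, 4]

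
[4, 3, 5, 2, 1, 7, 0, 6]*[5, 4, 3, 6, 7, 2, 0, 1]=[7, 6, 2, 3, 4, 1, 5, 0]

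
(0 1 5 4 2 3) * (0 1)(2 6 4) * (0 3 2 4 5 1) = (0 3)(4 6 5)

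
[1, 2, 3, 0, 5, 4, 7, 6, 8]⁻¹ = [3, 0, 1, 2, 5, 4, 7, 6, 8]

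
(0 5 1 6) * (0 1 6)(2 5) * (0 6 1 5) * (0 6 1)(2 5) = (0 5)(2 6)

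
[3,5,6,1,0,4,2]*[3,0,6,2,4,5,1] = [2,5,1,0,3,4,6]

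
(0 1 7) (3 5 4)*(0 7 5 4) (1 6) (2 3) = (0 6 1 5) (2 3 4) 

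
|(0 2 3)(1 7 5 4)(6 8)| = 12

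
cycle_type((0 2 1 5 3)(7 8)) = 2.5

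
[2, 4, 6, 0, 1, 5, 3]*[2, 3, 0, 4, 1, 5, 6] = [0, 1, 6, 2, 3, 5, 4]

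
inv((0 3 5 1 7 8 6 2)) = (0 2 6 8 7 1 5 3)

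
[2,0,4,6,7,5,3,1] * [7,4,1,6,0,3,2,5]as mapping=[0→1,1→7,2→0,3→2,4→5,5→3,6→6,7→4]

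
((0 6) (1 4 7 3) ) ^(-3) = (0 6) (1 4 7 3) 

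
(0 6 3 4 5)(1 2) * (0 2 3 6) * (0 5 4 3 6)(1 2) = (0 5 1 6)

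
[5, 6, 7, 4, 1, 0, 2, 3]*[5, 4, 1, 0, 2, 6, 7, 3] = [6, 7, 3, 2, 4, 5, 1, 0]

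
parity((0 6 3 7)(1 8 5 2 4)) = odd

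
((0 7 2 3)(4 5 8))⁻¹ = (0 3 2 7)(4 8 5)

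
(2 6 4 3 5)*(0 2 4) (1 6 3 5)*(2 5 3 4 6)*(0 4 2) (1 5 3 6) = (0 3 5 1) (4 6) 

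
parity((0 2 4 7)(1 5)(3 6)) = odd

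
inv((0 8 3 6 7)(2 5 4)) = (0 7 6 3 8)(2 4 5)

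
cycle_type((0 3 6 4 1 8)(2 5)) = 2.6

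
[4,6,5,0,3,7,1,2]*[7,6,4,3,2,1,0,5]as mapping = [0→2,1→0,2→1,3→7,4→3,5→5,6→6,7→4]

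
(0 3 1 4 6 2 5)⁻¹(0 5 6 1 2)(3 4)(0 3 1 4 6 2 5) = (0 2 4 5 3)(1 6)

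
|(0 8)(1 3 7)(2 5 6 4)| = 12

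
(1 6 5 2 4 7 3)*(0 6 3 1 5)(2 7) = (0 6)(1 3 5 7)(2 4)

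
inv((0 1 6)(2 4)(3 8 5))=(0 6 1)(2 4)(3 5 8)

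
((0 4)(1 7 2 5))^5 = (0 4)(1 7 2 5)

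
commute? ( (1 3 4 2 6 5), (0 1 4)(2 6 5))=no: (1 3 4 2 6 5)*(0 1 4)(2 6 5)=(0 1 3)(2 5 4 6), (0 1 4)(2 6 5)*(1 3 4 2 6 5)=(0 3 4)(1 2 5 6)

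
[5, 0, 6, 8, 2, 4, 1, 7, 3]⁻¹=[1, 6, 4, 8, 5, 0, 2, 7, 3]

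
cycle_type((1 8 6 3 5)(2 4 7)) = 3.5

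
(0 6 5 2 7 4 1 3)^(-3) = (0 4 5 3 7 6 1 2)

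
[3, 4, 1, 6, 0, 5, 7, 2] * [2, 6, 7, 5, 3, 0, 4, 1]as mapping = [0→5, 1→3, 2→6, 3→4, 4→2, 5→0, 6→1, 7→7]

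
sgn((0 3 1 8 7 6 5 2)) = -1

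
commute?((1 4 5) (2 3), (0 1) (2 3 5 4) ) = no:(1 4 5) (2 3)*(0 1) (2 3 5 4) = (0 1 2 5), (0 1) (2 3 5 4)*(1 4 5) (2 3) = (0 4 3 1) 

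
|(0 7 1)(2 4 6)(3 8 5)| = 3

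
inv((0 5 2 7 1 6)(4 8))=(0 6 1 7 2 5)(4 8)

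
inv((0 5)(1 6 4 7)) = (0 5)(1 7 4 6)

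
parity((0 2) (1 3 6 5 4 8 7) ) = odd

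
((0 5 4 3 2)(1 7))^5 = (1 7)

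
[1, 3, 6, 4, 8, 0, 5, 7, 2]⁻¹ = [5, 0, 8, 1, 3, 6, 2, 7, 4]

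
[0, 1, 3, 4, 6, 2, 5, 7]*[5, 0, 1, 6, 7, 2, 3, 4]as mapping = [0→5, 1→0, 2→6, 3→7, 4→3, 5→1, 6→2, 7→4]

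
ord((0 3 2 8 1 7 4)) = 7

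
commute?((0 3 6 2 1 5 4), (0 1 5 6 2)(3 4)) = no:(0 3 6 2 1 5 4)*(0 1 5 6 2)(3 4) = (0 4 1 6)(2 5 3), (0 1 5 6 2)(3 4)*(0 3 6 2 1 5 4) = (0 5 2 3)(1 4 6)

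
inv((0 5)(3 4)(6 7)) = (0 5)(3 4)(6 7)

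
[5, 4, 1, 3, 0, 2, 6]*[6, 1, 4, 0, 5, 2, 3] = [2, 5, 1, 0, 6, 4, 3]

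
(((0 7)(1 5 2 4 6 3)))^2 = (1 2 6)(3 5 4)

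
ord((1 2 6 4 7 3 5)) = 7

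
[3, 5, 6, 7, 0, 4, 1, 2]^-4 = [6, 3, 4, 1, 2, 7, 0, 5]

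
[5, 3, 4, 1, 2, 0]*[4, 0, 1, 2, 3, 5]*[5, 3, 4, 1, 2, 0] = [0, 4, 1, 5, 3, 2]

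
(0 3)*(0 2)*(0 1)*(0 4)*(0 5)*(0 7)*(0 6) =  (0 3 2 1 4 5 7 6)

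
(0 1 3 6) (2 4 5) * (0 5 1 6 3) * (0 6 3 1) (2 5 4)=(0 3 1 6 4) 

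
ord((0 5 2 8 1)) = 5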